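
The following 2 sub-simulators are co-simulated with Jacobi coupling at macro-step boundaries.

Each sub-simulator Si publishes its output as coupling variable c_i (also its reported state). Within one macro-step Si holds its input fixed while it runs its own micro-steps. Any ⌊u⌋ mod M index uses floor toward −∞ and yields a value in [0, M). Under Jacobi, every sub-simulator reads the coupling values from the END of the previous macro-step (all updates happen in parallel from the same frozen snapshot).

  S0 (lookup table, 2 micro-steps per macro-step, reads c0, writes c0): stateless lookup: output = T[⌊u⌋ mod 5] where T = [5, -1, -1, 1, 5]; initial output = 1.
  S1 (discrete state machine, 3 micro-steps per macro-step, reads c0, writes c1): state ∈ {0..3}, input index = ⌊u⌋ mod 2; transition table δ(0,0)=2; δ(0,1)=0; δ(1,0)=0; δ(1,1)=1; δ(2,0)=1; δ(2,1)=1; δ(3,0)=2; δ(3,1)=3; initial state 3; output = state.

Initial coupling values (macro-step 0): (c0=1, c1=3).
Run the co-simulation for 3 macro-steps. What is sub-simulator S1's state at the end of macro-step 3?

S1 state at macro-step 3 = 3

macro 1: S0 reads c0=1 → after 2×micro: -1; S1 reads c0=1 → after 3×micro: 3 ⇒ (c0=-1, c1=3)
macro 2: S0 reads c0=-1 → after 2×micro: 5; S1 reads c0=-1 → after 3×micro: 3 ⇒ (c0=5, c1=3)
macro 3: S0 reads c0=5 → after 2×micro: 5; S1 reads c0=5 → after 3×micro: 3 ⇒ (c0=5, c1=3)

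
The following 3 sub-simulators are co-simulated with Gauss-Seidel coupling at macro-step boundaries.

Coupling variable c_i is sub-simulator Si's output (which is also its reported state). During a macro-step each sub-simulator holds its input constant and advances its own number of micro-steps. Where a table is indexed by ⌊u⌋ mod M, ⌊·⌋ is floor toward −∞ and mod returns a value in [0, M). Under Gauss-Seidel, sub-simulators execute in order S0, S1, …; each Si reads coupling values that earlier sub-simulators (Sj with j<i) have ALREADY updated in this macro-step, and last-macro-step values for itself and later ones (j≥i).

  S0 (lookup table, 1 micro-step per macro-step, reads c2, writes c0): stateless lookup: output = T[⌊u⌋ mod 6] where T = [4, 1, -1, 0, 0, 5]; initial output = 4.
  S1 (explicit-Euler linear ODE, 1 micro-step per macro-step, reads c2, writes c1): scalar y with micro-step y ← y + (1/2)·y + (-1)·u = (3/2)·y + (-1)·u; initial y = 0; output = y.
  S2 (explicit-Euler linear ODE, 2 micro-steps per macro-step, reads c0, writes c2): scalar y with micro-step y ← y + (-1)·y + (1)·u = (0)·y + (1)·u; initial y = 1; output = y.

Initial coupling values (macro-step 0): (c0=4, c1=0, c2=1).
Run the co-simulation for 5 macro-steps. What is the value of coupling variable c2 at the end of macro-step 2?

c2 at macro-step 2 = 1

macro 1: S0 reads c2=1 → after 1×micro: 1; S1 reads c2=1 → after 1×micro: -1; S2 reads c0=1 → after 2×micro: 1 ⇒ (c0=1, c1=-1, c2=1)
macro 2: S0 reads c2=1 → after 1×micro: 1; S1 reads c2=1 → after 1×micro: -5/2; S2 reads c0=1 → after 2×micro: 1 ⇒ (c0=1, c1=-5/2, c2=1)
macro 3: S0 reads c2=1 → after 1×micro: 1; S1 reads c2=1 → after 1×micro: -19/4; S2 reads c0=1 → after 2×micro: 1 ⇒ (c0=1, c1=-19/4, c2=1)
macro 4: S0 reads c2=1 → after 1×micro: 1; S1 reads c2=1 → after 1×micro: -65/8; S2 reads c0=1 → after 2×micro: 1 ⇒ (c0=1, c1=-65/8, c2=1)
macro 5: S0 reads c2=1 → after 1×micro: 1; S1 reads c2=1 → after 1×micro: -211/16; S2 reads c0=1 → after 2×micro: 1 ⇒ (c0=1, c1=-211/16, c2=1)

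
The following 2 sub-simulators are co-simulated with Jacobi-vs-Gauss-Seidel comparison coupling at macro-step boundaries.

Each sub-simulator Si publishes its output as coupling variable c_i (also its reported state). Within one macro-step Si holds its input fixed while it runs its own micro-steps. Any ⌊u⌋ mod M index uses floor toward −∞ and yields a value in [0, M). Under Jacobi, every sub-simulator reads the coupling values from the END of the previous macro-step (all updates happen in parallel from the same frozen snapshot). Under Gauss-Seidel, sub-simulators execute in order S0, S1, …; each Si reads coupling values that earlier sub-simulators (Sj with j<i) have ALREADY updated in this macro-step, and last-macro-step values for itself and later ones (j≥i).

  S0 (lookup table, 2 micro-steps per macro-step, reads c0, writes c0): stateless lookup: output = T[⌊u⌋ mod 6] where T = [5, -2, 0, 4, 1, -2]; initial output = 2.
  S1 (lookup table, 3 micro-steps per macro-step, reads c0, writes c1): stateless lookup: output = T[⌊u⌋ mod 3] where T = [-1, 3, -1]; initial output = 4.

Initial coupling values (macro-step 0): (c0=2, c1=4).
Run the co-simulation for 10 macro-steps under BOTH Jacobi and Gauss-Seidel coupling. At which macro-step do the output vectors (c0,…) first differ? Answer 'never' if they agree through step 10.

first divergence at macro-step: 3

[Jacobi] macro 1: S0 reads c0=2 → after 2×micro: 0; S1 reads c0=2 → after 3×micro: -1 ⇒ (c0=0, c1=-1)
[Jacobi] macro 2: S0 reads c0=0 → after 2×micro: 5; S1 reads c0=0 → after 3×micro: -1 ⇒ (c0=5, c1=-1)
[Jacobi] macro 3: S0 reads c0=5 → after 2×micro: -2; S1 reads c0=5 → after 3×micro: -1 ⇒ (c0=-2, c1=-1)
[Jacobi] macro 4: S0 reads c0=-2 → after 2×micro: 1; S1 reads c0=-2 → after 3×micro: 3 ⇒ (c0=1, c1=3)
[Jacobi] macro 5: S0 reads c0=1 → after 2×micro: -2; S1 reads c0=1 → after 3×micro: 3 ⇒ (c0=-2, c1=3)
[Jacobi] macro 6: S0 reads c0=-2 → after 2×micro: 1; S1 reads c0=-2 → after 3×micro: 3 ⇒ (c0=1, c1=3)
[Jacobi] macro 7: S0 reads c0=1 → after 2×micro: -2; S1 reads c0=1 → after 3×micro: 3 ⇒ (c0=-2, c1=3)
[Jacobi] macro 8: S0 reads c0=-2 → after 2×micro: 1; S1 reads c0=-2 → after 3×micro: 3 ⇒ (c0=1, c1=3)
[Jacobi] macro 9: S0 reads c0=1 → after 2×micro: -2; S1 reads c0=1 → after 3×micro: 3 ⇒ (c0=-2, c1=3)
[Jacobi] macro 10: S0 reads c0=-2 → after 2×micro: 1; S1 reads c0=-2 → after 3×micro: 3 ⇒ (c0=1, c1=3)
[Gauss-Seidel] macro 1: S0 reads c0=2 → after 2×micro: 0; S1 reads c0=0 → after 3×micro: -1 ⇒ (c0=0, c1=-1)
[Gauss-Seidel] macro 2: S0 reads c0=0 → after 2×micro: 5; S1 reads c0=5 → after 3×micro: -1 ⇒ (c0=5, c1=-1)
[Gauss-Seidel] macro 3: S0 reads c0=5 → after 2×micro: -2; S1 reads c0=-2 → after 3×micro: 3 ⇒ (c0=-2, c1=3)
[Gauss-Seidel] macro 4: S0 reads c0=-2 → after 2×micro: 1; S1 reads c0=1 → after 3×micro: 3 ⇒ (c0=1, c1=3)
[Gauss-Seidel] macro 5: S0 reads c0=1 → after 2×micro: -2; S1 reads c0=-2 → after 3×micro: 3 ⇒ (c0=-2, c1=3)
[Gauss-Seidel] macro 6: S0 reads c0=-2 → after 2×micro: 1; S1 reads c0=1 → after 3×micro: 3 ⇒ (c0=1, c1=3)
[Gauss-Seidel] macro 7: S0 reads c0=1 → after 2×micro: -2; S1 reads c0=-2 → after 3×micro: 3 ⇒ (c0=-2, c1=3)
[Gauss-Seidel] macro 8: S0 reads c0=-2 → after 2×micro: 1; S1 reads c0=1 → after 3×micro: 3 ⇒ (c0=1, c1=3)
[Gauss-Seidel] macro 9: S0 reads c0=1 → after 2×micro: -2; S1 reads c0=-2 → after 3×micro: 3 ⇒ (c0=-2, c1=3)
[Gauss-Seidel] macro 10: S0 reads c0=-2 → after 2×micro: 1; S1 reads c0=1 → after 3×micro: 3 ⇒ (c0=1, c1=3)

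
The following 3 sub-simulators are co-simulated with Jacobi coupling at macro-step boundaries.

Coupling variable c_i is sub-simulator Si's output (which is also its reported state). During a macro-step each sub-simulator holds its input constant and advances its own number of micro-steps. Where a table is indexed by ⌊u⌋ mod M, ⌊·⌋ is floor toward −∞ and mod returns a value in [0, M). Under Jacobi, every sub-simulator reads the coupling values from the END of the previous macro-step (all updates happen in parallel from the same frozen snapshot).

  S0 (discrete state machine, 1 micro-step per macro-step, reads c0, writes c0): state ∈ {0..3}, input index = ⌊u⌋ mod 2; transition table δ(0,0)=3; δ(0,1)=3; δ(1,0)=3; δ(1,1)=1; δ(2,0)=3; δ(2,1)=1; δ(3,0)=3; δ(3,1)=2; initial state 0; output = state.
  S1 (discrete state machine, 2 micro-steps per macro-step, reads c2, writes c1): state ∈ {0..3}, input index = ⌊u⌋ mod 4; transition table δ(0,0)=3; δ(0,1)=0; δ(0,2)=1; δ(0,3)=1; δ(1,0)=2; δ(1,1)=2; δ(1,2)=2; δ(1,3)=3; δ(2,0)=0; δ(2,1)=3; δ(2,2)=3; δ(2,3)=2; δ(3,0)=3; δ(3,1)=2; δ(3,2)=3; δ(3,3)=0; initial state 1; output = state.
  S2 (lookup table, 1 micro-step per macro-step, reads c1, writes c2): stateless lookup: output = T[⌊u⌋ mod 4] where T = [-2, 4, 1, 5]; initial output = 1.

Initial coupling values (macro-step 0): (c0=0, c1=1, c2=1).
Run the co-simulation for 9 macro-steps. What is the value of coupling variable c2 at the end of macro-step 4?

c2 at macro-step 4 = 5

macro 1: S0 reads c0=0 → after 1×micro: 3; S1 reads c2=1 → after 2×micro: 3; S2 reads c1=1 → after 1×micro: 4 ⇒ (c0=3, c1=3, c2=4)
macro 2: S0 reads c0=3 → after 1×micro: 2; S1 reads c2=4 → after 2×micro: 3; S2 reads c1=3 → after 1×micro: 5 ⇒ (c0=2, c1=3, c2=5)
macro 3: S0 reads c0=2 → after 1×micro: 3; S1 reads c2=5 → after 2×micro: 3; S2 reads c1=3 → after 1×micro: 5 ⇒ (c0=3, c1=3, c2=5)
macro 4: S0 reads c0=3 → after 1×micro: 2; S1 reads c2=5 → after 2×micro: 3; S2 reads c1=3 → after 1×micro: 5 ⇒ (c0=2, c1=3, c2=5)
macro 5: S0 reads c0=2 → after 1×micro: 3; S1 reads c2=5 → after 2×micro: 3; S2 reads c1=3 → after 1×micro: 5 ⇒ (c0=3, c1=3, c2=5)
macro 6: S0 reads c0=3 → after 1×micro: 2; S1 reads c2=5 → after 2×micro: 3; S2 reads c1=3 → after 1×micro: 5 ⇒ (c0=2, c1=3, c2=5)
macro 7: S0 reads c0=2 → after 1×micro: 3; S1 reads c2=5 → after 2×micro: 3; S2 reads c1=3 → after 1×micro: 5 ⇒ (c0=3, c1=3, c2=5)
macro 8: S0 reads c0=3 → after 1×micro: 2; S1 reads c2=5 → after 2×micro: 3; S2 reads c1=3 → after 1×micro: 5 ⇒ (c0=2, c1=3, c2=5)
macro 9: S0 reads c0=2 → after 1×micro: 3; S1 reads c2=5 → after 2×micro: 3; S2 reads c1=3 → after 1×micro: 5 ⇒ (c0=3, c1=3, c2=5)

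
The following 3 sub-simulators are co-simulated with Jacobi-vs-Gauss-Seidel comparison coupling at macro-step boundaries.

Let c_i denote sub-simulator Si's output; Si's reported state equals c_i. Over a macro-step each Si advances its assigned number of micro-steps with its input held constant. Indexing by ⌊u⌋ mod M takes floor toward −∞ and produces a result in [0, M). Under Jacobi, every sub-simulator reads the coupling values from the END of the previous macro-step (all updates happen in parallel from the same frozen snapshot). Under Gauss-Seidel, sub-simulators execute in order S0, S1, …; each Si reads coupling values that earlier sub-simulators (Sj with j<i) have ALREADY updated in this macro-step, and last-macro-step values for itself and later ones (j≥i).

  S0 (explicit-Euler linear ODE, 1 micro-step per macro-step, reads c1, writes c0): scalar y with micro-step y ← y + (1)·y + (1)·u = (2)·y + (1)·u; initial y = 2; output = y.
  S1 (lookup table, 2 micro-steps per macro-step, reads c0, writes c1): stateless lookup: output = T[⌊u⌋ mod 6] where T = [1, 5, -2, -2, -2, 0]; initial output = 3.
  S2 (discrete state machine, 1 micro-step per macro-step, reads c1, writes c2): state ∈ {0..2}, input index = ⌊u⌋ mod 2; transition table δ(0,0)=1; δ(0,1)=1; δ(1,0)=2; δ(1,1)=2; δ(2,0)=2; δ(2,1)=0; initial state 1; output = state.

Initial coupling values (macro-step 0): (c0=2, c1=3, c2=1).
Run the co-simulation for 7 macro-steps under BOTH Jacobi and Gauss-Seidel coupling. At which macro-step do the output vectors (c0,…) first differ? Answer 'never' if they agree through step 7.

[Jacobi] macro 1: S0 reads c1=3 → after 1×micro: 7; S1 reads c0=2 → after 2×micro: -2; S2 reads c1=3 → after 1×micro: 2 ⇒ (c0=7, c1=-2, c2=2)
[Jacobi] macro 2: S0 reads c1=-2 → after 1×micro: 12; S1 reads c0=7 → after 2×micro: 5; S2 reads c1=-2 → after 1×micro: 2 ⇒ (c0=12, c1=5, c2=2)
[Jacobi] macro 3: S0 reads c1=5 → after 1×micro: 29; S1 reads c0=12 → after 2×micro: 1; S2 reads c1=5 → after 1×micro: 0 ⇒ (c0=29, c1=1, c2=0)
[Jacobi] macro 4: S0 reads c1=1 → after 1×micro: 59; S1 reads c0=29 → after 2×micro: 0; S2 reads c1=1 → after 1×micro: 1 ⇒ (c0=59, c1=0, c2=1)
[Jacobi] macro 5: S0 reads c1=0 → after 1×micro: 118; S1 reads c0=59 → after 2×micro: 0; S2 reads c1=0 → after 1×micro: 2 ⇒ (c0=118, c1=0, c2=2)
[Jacobi] macro 6: S0 reads c1=0 → after 1×micro: 236; S1 reads c0=118 → after 2×micro: -2; S2 reads c1=0 → after 1×micro: 2 ⇒ (c0=236, c1=-2, c2=2)
[Jacobi] macro 7: S0 reads c1=-2 → after 1×micro: 470; S1 reads c0=236 → after 2×micro: -2; S2 reads c1=-2 → after 1×micro: 2 ⇒ (c0=470, c1=-2, c2=2)
[Gauss-Seidel] macro 1: S0 reads c1=3 → after 1×micro: 7; S1 reads c0=7 → after 2×micro: 5; S2 reads c1=5 → after 1×micro: 2 ⇒ (c0=7, c1=5, c2=2)
[Gauss-Seidel] macro 2: S0 reads c1=5 → after 1×micro: 19; S1 reads c0=19 → after 2×micro: 5; S2 reads c1=5 → after 1×micro: 0 ⇒ (c0=19, c1=5, c2=0)
[Gauss-Seidel] macro 3: S0 reads c1=5 → after 1×micro: 43; S1 reads c0=43 → after 2×micro: 5; S2 reads c1=5 → after 1×micro: 1 ⇒ (c0=43, c1=5, c2=1)
[Gauss-Seidel] macro 4: S0 reads c1=5 → after 1×micro: 91; S1 reads c0=91 → after 2×micro: 5; S2 reads c1=5 → after 1×micro: 2 ⇒ (c0=91, c1=5, c2=2)
[Gauss-Seidel] macro 5: S0 reads c1=5 → after 1×micro: 187; S1 reads c0=187 → after 2×micro: 5; S2 reads c1=5 → after 1×micro: 0 ⇒ (c0=187, c1=5, c2=0)
[Gauss-Seidel] macro 6: S0 reads c1=5 → after 1×micro: 379; S1 reads c0=379 → after 2×micro: 5; S2 reads c1=5 → after 1×micro: 1 ⇒ (c0=379, c1=5, c2=1)
[Gauss-Seidel] macro 7: S0 reads c1=5 → after 1×micro: 763; S1 reads c0=763 → after 2×micro: 5; S2 reads c1=5 → after 1×micro: 2 ⇒ (c0=763, c1=5, c2=2)

first divergence at macro-step: 1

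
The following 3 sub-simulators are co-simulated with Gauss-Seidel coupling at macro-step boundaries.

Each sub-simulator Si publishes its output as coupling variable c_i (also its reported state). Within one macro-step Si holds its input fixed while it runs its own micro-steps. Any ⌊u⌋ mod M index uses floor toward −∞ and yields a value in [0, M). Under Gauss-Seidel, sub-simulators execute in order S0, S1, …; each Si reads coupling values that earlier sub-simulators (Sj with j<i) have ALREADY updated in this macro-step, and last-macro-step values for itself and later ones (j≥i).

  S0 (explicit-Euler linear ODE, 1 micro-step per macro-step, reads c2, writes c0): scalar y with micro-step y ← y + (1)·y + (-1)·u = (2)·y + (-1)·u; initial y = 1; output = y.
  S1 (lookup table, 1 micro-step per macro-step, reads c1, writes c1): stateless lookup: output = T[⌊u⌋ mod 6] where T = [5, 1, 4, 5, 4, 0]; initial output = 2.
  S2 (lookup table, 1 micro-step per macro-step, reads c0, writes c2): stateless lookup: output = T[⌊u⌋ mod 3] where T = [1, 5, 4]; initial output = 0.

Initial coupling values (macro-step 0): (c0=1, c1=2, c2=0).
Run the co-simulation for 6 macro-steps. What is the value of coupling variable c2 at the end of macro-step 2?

macro 1: S0 reads c2=0 → after 1×micro: 2; S1 reads c1=2 → after 1×micro: 4; S2 reads c0=2 → after 1×micro: 4 ⇒ (c0=2, c1=4, c2=4)
macro 2: S0 reads c2=4 → after 1×micro: 0; S1 reads c1=4 → after 1×micro: 4; S2 reads c0=0 → after 1×micro: 1 ⇒ (c0=0, c1=4, c2=1)
macro 3: S0 reads c2=1 → after 1×micro: -1; S1 reads c1=4 → after 1×micro: 4; S2 reads c0=-1 → after 1×micro: 4 ⇒ (c0=-1, c1=4, c2=4)
macro 4: S0 reads c2=4 → after 1×micro: -6; S1 reads c1=4 → after 1×micro: 4; S2 reads c0=-6 → after 1×micro: 1 ⇒ (c0=-6, c1=4, c2=1)
macro 5: S0 reads c2=1 → after 1×micro: -13; S1 reads c1=4 → after 1×micro: 4; S2 reads c0=-13 → after 1×micro: 4 ⇒ (c0=-13, c1=4, c2=4)
macro 6: S0 reads c2=4 → after 1×micro: -30; S1 reads c1=4 → after 1×micro: 4; S2 reads c0=-30 → after 1×micro: 1 ⇒ (c0=-30, c1=4, c2=1)

c2 at macro-step 2 = 1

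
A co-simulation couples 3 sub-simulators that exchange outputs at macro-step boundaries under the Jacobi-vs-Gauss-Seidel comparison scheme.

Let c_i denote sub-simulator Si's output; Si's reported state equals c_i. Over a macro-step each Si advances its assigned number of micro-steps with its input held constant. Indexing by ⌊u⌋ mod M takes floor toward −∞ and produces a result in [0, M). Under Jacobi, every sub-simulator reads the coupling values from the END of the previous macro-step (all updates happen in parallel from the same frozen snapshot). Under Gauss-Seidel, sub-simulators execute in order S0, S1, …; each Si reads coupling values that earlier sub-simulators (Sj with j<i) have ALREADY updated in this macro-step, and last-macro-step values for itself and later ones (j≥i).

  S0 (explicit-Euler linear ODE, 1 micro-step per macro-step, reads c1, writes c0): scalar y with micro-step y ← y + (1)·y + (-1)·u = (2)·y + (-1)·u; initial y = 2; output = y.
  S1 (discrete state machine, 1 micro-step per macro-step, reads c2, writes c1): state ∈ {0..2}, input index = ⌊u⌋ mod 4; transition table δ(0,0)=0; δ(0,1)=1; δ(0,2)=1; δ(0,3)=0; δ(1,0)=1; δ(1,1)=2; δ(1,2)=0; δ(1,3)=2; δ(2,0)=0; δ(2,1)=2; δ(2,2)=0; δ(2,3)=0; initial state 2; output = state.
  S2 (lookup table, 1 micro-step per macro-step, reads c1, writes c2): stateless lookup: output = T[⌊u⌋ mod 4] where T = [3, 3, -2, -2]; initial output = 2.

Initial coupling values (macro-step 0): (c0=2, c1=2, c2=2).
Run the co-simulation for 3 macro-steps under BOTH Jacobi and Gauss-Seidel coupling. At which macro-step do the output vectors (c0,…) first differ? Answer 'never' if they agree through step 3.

first divergence at macro-step: 1

[Jacobi] macro 1: S0 reads c1=2 → after 1×micro: 2; S1 reads c2=2 → after 1×micro: 0; S2 reads c1=2 → after 1×micro: -2 ⇒ (c0=2, c1=0, c2=-2)
[Jacobi] macro 2: S0 reads c1=0 → after 1×micro: 4; S1 reads c2=-2 → after 1×micro: 1; S2 reads c1=0 → after 1×micro: 3 ⇒ (c0=4, c1=1, c2=3)
[Jacobi] macro 3: S0 reads c1=1 → after 1×micro: 7; S1 reads c2=3 → after 1×micro: 2; S2 reads c1=1 → after 1×micro: 3 ⇒ (c0=7, c1=2, c2=3)
[Gauss-Seidel] macro 1: S0 reads c1=2 → after 1×micro: 2; S1 reads c2=2 → after 1×micro: 0; S2 reads c1=0 → after 1×micro: 3 ⇒ (c0=2, c1=0, c2=3)
[Gauss-Seidel] macro 2: S0 reads c1=0 → after 1×micro: 4; S1 reads c2=3 → after 1×micro: 0; S2 reads c1=0 → after 1×micro: 3 ⇒ (c0=4, c1=0, c2=3)
[Gauss-Seidel] macro 3: S0 reads c1=0 → after 1×micro: 8; S1 reads c2=3 → after 1×micro: 0; S2 reads c1=0 → after 1×micro: 3 ⇒ (c0=8, c1=0, c2=3)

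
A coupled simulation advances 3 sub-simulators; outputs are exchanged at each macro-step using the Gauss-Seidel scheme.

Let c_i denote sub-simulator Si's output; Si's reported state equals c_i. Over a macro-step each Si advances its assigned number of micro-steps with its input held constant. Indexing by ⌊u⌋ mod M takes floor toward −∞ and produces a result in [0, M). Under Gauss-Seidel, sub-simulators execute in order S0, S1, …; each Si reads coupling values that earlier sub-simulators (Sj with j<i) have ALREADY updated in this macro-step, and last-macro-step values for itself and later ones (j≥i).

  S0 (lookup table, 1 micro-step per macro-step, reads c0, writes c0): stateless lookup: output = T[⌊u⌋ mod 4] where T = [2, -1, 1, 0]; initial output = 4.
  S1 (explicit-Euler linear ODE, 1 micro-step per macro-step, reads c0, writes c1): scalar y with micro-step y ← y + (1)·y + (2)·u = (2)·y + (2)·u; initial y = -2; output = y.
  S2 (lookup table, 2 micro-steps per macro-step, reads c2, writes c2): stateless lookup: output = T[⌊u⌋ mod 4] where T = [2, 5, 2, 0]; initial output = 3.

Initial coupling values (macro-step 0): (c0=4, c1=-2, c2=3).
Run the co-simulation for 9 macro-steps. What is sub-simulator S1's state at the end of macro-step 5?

S1 state at macro-step 5 = 12

macro 1: S0 reads c0=4 → after 1×micro: 2; S1 reads c0=2 → after 1×micro: 0; S2 reads c2=3 → after 2×micro: 0 ⇒ (c0=2, c1=0, c2=0)
macro 2: S0 reads c0=2 → after 1×micro: 1; S1 reads c0=1 → after 1×micro: 2; S2 reads c2=0 → after 2×micro: 2 ⇒ (c0=1, c1=2, c2=2)
macro 3: S0 reads c0=1 → after 1×micro: -1; S1 reads c0=-1 → after 1×micro: 2; S2 reads c2=2 → after 2×micro: 2 ⇒ (c0=-1, c1=2, c2=2)
macro 4: S0 reads c0=-1 → after 1×micro: 0; S1 reads c0=0 → after 1×micro: 4; S2 reads c2=2 → after 2×micro: 2 ⇒ (c0=0, c1=4, c2=2)
macro 5: S0 reads c0=0 → after 1×micro: 2; S1 reads c0=2 → after 1×micro: 12; S2 reads c2=2 → after 2×micro: 2 ⇒ (c0=2, c1=12, c2=2)
macro 6: S0 reads c0=2 → after 1×micro: 1; S1 reads c0=1 → after 1×micro: 26; S2 reads c2=2 → after 2×micro: 2 ⇒ (c0=1, c1=26, c2=2)
macro 7: S0 reads c0=1 → after 1×micro: -1; S1 reads c0=-1 → after 1×micro: 50; S2 reads c2=2 → after 2×micro: 2 ⇒ (c0=-1, c1=50, c2=2)
macro 8: S0 reads c0=-1 → after 1×micro: 0; S1 reads c0=0 → after 1×micro: 100; S2 reads c2=2 → after 2×micro: 2 ⇒ (c0=0, c1=100, c2=2)
macro 9: S0 reads c0=0 → after 1×micro: 2; S1 reads c0=2 → after 1×micro: 204; S2 reads c2=2 → after 2×micro: 2 ⇒ (c0=2, c1=204, c2=2)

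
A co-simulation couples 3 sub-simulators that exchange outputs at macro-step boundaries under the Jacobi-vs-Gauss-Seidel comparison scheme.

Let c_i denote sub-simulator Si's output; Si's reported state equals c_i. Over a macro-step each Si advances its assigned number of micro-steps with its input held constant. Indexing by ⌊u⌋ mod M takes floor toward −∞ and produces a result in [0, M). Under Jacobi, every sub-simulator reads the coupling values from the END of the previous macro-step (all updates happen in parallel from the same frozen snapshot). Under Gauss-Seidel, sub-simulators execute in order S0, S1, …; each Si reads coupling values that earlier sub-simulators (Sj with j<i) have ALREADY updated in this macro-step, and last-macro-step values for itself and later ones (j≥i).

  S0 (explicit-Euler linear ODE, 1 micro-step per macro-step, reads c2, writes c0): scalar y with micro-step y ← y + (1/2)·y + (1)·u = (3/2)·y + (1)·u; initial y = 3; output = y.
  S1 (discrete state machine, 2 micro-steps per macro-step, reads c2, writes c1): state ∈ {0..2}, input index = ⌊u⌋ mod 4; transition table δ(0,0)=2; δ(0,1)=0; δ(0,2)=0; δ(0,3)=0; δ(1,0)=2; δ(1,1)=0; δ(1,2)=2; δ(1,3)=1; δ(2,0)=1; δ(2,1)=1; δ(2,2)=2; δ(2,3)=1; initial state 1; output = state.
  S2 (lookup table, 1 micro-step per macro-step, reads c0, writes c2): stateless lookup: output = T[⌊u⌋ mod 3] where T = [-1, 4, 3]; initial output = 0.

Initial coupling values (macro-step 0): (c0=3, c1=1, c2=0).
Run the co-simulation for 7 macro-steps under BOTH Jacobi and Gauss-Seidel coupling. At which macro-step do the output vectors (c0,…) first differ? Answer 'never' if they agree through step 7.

first divergence at macro-step: 1

[Jacobi] macro 1: S0 reads c2=0 → after 1×micro: 9/2; S1 reads c2=0 → after 2×micro: 1; S2 reads c0=3 → after 1×micro: -1 ⇒ (c0=9/2, c1=1, c2=-1)
[Jacobi] macro 2: S0 reads c2=-1 → after 1×micro: 23/4; S1 reads c2=-1 → after 2×micro: 1; S2 reads c0=9/2 → after 1×micro: 4 ⇒ (c0=23/4, c1=1, c2=4)
[Jacobi] macro 3: S0 reads c2=4 → after 1×micro: 101/8; S1 reads c2=4 → after 2×micro: 1; S2 reads c0=23/4 → after 1×micro: 3 ⇒ (c0=101/8, c1=1, c2=3)
[Jacobi] macro 4: S0 reads c2=3 → after 1×micro: 351/16; S1 reads c2=3 → after 2×micro: 1; S2 reads c0=101/8 → after 1×micro: -1 ⇒ (c0=351/16, c1=1, c2=-1)
[Jacobi] macro 5: S0 reads c2=-1 → after 1×micro: 1021/32; S1 reads c2=-1 → after 2×micro: 1; S2 reads c0=351/16 → after 1×micro: -1 ⇒ (c0=1021/32, c1=1, c2=-1)
[Jacobi] macro 6: S0 reads c2=-1 → after 1×micro: 2999/64; S1 reads c2=-1 → after 2×micro: 1; S2 reads c0=1021/32 → after 1×micro: 4 ⇒ (c0=2999/64, c1=1, c2=4)
[Jacobi] macro 7: S0 reads c2=4 → after 1×micro: 9509/128; S1 reads c2=4 → after 2×micro: 1; S2 reads c0=2999/64 → after 1×micro: 4 ⇒ (c0=9509/128, c1=1, c2=4)
[Gauss-Seidel] macro 1: S0 reads c2=0 → after 1×micro: 9/2; S1 reads c2=0 → after 2×micro: 1; S2 reads c0=9/2 → after 1×micro: 4 ⇒ (c0=9/2, c1=1, c2=4)
[Gauss-Seidel] macro 2: S0 reads c2=4 → after 1×micro: 43/4; S1 reads c2=4 → after 2×micro: 1; S2 reads c0=43/4 → after 1×micro: 4 ⇒ (c0=43/4, c1=1, c2=4)
[Gauss-Seidel] macro 3: S0 reads c2=4 → after 1×micro: 161/8; S1 reads c2=4 → after 2×micro: 1; S2 reads c0=161/8 → after 1×micro: 3 ⇒ (c0=161/8, c1=1, c2=3)
[Gauss-Seidel] macro 4: S0 reads c2=3 → after 1×micro: 531/16; S1 reads c2=3 → after 2×micro: 1; S2 reads c0=531/16 → after 1×micro: -1 ⇒ (c0=531/16, c1=1, c2=-1)
[Gauss-Seidel] macro 5: S0 reads c2=-1 → after 1×micro: 1561/32; S1 reads c2=-1 → after 2×micro: 1; S2 reads c0=1561/32 → after 1×micro: -1 ⇒ (c0=1561/32, c1=1, c2=-1)
[Gauss-Seidel] macro 6: S0 reads c2=-1 → after 1×micro: 4619/64; S1 reads c2=-1 → after 2×micro: 1; S2 reads c0=4619/64 → after 1×micro: -1 ⇒ (c0=4619/64, c1=1, c2=-1)
[Gauss-Seidel] macro 7: S0 reads c2=-1 → after 1×micro: 13729/128; S1 reads c2=-1 → after 2×micro: 1; S2 reads c0=13729/128 → after 1×micro: 3 ⇒ (c0=13729/128, c1=1, c2=3)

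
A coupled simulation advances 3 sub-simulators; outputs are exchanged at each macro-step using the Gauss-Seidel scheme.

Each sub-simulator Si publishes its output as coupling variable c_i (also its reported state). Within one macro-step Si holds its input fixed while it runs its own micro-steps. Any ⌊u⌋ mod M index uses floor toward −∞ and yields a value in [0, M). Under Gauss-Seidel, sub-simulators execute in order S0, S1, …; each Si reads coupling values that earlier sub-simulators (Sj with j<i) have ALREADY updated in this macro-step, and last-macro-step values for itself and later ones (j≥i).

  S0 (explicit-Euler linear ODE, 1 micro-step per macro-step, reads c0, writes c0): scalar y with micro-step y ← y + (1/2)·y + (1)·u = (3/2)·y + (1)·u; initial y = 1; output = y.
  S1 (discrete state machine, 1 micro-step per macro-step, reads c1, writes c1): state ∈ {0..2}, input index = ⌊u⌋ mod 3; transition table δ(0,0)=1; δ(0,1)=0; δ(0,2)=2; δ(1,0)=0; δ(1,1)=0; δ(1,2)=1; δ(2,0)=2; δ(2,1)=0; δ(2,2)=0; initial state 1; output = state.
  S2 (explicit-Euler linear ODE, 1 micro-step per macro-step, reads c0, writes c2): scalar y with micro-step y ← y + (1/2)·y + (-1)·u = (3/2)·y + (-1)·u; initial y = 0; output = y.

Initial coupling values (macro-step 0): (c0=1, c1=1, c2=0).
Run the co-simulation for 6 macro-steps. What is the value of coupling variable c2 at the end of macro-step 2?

c2 at macro-step 2 = -10

macro 1: S0 reads c0=1 → after 1×micro: 5/2; S1 reads c1=1 → after 1×micro: 0; S2 reads c0=5/2 → after 1×micro: -5/2 ⇒ (c0=5/2, c1=0, c2=-5/2)
macro 2: S0 reads c0=5/2 → after 1×micro: 25/4; S1 reads c1=0 → after 1×micro: 1; S2 reads c0=25/4 → after 1×micro: -10 ⇒ (c0=25/4, c1=1, c2=-10)
macro 3: S0 reads c0=25/4 → after 1×micro: 125/8; S1 reads c1=1 → after 1×micro: 0; S2 reads c0=125/8 → after 1×micro: -245/8 ⇒ (c0=125/8, c1=0, c2=-245/8)
macro 4: S0 reads c0=125/8 → after 1×micro: 625/16; S1 reads c1=0 → after 1×micro: 1; S2 reads c0=625/16 → after 1×micro: -85 ⇒ (c0=625/16, c1=1, c2=-85)
macro 5: S0 reads c0=625/16 → after 1×micro: 3125/32; S1 reads c1=1 → after 1×micro: 0; S2 reads c0=3125/32 → after 1×micro: -7205/32 ⇒ (c0=3125/32, c1=0, c2=-7205/32)
macro 6: S0 reads c0=3125/32 → after 1×micro: 15625/64; S1 reads c1=0 → after 1×micro: 1; S2 reads c0=15625/64 → after 1×micro: -4655/8 ⇒ (c0=15625/64, c1=1, c2=-4655/8)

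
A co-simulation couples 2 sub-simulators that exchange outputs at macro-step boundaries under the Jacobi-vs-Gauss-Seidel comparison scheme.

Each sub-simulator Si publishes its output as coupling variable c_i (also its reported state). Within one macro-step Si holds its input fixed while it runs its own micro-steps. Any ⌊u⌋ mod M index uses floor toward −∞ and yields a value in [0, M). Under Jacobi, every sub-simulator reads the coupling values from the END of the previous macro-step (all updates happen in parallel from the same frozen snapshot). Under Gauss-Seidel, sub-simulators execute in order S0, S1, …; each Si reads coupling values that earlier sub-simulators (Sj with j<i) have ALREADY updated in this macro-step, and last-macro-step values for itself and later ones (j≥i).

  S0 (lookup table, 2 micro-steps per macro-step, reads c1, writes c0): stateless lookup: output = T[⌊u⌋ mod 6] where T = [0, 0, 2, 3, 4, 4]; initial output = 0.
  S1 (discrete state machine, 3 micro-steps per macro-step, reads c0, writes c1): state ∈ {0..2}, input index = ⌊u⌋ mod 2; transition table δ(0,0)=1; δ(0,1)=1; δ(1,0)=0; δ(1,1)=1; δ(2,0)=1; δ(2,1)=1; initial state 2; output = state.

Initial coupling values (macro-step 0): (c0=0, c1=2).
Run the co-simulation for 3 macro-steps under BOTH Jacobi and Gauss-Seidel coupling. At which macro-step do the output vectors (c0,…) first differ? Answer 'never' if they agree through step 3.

first divergence at macro-step: never

[Jacobi] macro 1: S0 reads c1=2 → after 2×micro: 2; S1 reads c0=0 → after 3×micro: 1 ⇒ (c0=2, c1=1)
[Jacobi] macro 2: S0 reads c1=1 → after 2×micro: 0; S1 reads c0=2 → after 3×micro: 0 ⇒ (c0=0, c1=0)
[Jacobi] macro 3: S0 reads c1=0 → after 2×micro: 0; S1 reads c0=0 → after 3×micro: 1 ⇒ (c0=0, c1=1)
[Gauss-Seidel] macro 1: S0 reads c1=2 → after 2×micro: 2; S1 reads c0=2 → after 3×micro: 1 ⇒ (c0=2, c1=1)
[Gauss-Seidel] macro 2: S0 reads c1=1 → after 2×micro: 0; S1 reads c0=0 → after 3×micro: 0 ⇒ (c0=0, c1=0)
[Gauss-Seidel] macro 3: S0 reads c1=0 → after 2×micro: 0; S1 reads c0=0 → after 3×micro: 1 ⇒ (c0=0, c1=1)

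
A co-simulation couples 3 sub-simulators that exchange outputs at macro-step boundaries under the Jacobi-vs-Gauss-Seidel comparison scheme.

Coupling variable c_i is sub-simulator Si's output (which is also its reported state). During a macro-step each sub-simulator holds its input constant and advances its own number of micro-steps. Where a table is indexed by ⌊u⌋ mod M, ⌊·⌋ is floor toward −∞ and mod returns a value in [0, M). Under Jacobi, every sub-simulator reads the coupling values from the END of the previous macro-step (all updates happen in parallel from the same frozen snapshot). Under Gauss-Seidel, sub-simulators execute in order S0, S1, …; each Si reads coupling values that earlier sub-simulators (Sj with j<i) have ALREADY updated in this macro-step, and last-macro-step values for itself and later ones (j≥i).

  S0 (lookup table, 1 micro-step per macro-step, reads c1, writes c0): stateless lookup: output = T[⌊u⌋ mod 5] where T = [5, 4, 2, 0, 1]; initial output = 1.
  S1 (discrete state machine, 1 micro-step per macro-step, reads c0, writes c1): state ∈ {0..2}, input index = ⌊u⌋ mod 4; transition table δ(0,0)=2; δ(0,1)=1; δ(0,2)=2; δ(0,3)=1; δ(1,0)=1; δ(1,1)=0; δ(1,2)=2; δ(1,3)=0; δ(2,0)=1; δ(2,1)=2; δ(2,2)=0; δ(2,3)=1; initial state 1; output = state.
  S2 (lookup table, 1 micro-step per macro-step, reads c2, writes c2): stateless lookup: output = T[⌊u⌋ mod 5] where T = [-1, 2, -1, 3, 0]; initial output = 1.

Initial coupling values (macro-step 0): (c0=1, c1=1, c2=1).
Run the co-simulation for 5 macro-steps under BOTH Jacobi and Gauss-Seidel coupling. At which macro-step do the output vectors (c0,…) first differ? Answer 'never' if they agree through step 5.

first divergence at macro-step: 1

[Jacobi] macro 1: S0 reads c1=1 → after 1×micro: 4; S1 reads c0=1 → after 1×micro: 0; S2 reads c2=1 → after 1×micro: 2 ⇒ (c0=4, c1=0, c2=2)
[Jacobi] macro 2: S0 reads c1=0 → after 1×micro: 5; S1 reads c0=4 → after 1×micro: 2; S2 reads c2=2 → after 1×micro: -1 ⇒ (c0=5, c1=2, c2=-1)
[Jacobi] macro 3: S0 reads c1=2 → after 1×micro: 2; S1 reads c0=5 → after 1×micro: 2; S2 reads c2=-1 → after 1×micro: 0 ⇒ (c0=2, c1=2, c2=0)
[Jacobi] macro 4: S0 reads c1=2 → after 1×micro: 2; S1 reads c0=2 → after 1×micro: 0; S2 reads c2=0 → after 1×micro: -1 ⇒ (c0=2, c1=0, c2=-1)
[Jacobi] macro 5: S0 reads c1=0 → after 1×micro: 5; S1 reads c0=2 → after 1×micro: 2; S2 reads c2=-1 → after 1×micro: 0 ⇒ (c0=5, c1=2, c2=0)
[Gauss-Seidel] macro 1: S0 reads c1=1 → after 1×micro: 4; S1 reads c0=4 → after 1×micro: 1; S2 reads c2=1 → after 1×micro: 2 ⇒ (c0=4, c1=1, c2=2)
[Gauss-Seidel] macro 2: S0 reads c1=1 → after 1×micro: 4; S1 reads c0=4 → after 1×micro: 1; S2 reads c2=2 → after 1×micro: -1 ⇒ (c0=4, c1=1, c2=-1)
[Gauss-Seidel] macro 3: S0 reads c1=1 → after 1×micro: 4; S1 reads c0=4 → after 1×micro: 1; S2 reads c2=-1 → after 1×micro: 0 ⇒ (c0=4, c1=1, c2=0)
[Gauss-Seidel] macro 4: S0 reads c1=1 → after 1×micro: 4; S1 reads c0=4 → after 1×micro: 1; S2 reads c2=0 → after 1×micro: -1 ⇒ (c0=4, c1=1, c2=-1)
[Gauss-Seidel] macro 5: S0 reads c1=1 → after 1×micro: 4; S1 reads c0=4 → after 1×micro: 1; S2 reads c2=-1 → after 1×micro: 0 ⇒ (c0=4, c1=1, c2=0)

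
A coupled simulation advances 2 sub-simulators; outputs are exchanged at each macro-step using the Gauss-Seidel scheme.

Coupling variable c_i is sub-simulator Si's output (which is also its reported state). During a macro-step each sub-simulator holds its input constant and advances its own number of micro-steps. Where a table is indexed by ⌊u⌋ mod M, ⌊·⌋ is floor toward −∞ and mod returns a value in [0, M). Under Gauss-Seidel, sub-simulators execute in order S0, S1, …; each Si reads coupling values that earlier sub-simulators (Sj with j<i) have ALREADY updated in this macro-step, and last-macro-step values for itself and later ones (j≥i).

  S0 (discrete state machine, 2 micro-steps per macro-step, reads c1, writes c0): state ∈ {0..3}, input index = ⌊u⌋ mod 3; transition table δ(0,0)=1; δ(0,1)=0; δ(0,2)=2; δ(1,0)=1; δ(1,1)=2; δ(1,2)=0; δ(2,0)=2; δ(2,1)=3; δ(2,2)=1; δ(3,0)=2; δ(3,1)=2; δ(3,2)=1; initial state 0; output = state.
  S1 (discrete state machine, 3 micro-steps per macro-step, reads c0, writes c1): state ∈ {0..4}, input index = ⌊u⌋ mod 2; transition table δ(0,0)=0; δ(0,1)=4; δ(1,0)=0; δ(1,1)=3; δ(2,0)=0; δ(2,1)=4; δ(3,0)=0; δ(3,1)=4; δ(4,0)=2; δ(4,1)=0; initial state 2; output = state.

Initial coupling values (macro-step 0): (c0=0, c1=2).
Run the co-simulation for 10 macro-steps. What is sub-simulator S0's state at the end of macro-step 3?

macro 1: S0 reads c1=2 → after 2×micro: 1; S1 reads c0=1 → after 3×micro: 4 ⇒ (c0=1, c1=4)
macro 2: S0 reads c1=4 → after 2×micro: 3; S1 reads c0=3 → after 3×micro: 0 ⇒ (c0=3, c1=0)
macro 3: S0 reads c1=0 → after 2×micro: 2; S1 reads c0=2 → after 3×micro: 0 ⇒ (c0=2, c1=0)
macro 4: S0 reads c1=0 → after 2×micro: 2; S1 reads c0=2 → after 3×micro: 0 ⇒ (c0=2, c1=0)
macro 5: S0 reads c1=0 → after 2×micro: 2; S1 reads c0=2 → after 3×micro: 0 ⇒ (c0=2, c1=0)
macro 6: S0 reads c1=0 → after 2×micro: 2; S1 reads c0=2 → after 3×micro: 0 ⇒ (c0=2, c1=0)
macro 7: S0 reads c1=0 → after 2×micro: 2; S1 reads c0=2 → after 3×micro: 0 ⇒ (c0=2, c1=0)
macro 8: S0 reads c1=0 → after 2×micro: 2; S1 reads c0=2 → after 3×micro: 0 ⇒ (c0=2, c1=0)
macro 9: S0 reads c1=0 → after 2×micro: 2; S1 reads c0=2 → after 3×micro: 0 ⇒ (c0=2, c1=0)
macro 10: S0 reads c1=0 → after 2×micro: 2; S1 reads c0=2 → after 3×micro: 0 ⇒ (c0=2, c1=0)

S0 state at macro-step 3 = 2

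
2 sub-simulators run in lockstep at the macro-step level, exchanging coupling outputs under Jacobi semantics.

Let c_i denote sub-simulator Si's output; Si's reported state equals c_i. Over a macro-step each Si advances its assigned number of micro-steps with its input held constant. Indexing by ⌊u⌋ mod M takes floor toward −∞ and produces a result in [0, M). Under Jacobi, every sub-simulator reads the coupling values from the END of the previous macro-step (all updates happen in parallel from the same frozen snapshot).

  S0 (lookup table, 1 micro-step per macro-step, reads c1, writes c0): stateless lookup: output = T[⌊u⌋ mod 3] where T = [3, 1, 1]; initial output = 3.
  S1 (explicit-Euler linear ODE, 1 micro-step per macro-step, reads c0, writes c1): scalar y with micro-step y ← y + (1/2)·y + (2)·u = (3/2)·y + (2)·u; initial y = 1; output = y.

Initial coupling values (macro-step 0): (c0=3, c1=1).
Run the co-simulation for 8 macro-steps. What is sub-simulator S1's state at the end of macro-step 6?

macro 1: S0 reads c1=1 → after 1×micro: 1; S1 reads c0=3 → after 1×micro: 15/2 ⇒ (c0=1, c1=15/2)
macro 2: S0 reads c1=15/2 → after 1×micro: 1; S1 reads c0=1 → after 1×micro: 53/4 ⇒ (c0=1, c1=53/4)
macro 3: S0 reads c1=53/4 → after 1×micro: 1; S1 reads c0=1 → after 1×micro: 175/8 ⇒ (c0=1, c1=175/8)
macro 4: S0 reads c1=175/8 → after 1×micro: 3; S1 reads c0=1 → after 1×micro: 557/16 ⇒ (c0=3, c1=557/16)
macro 5: S0 reads c1=557/16 → after 1×micro: 1; S1 reads c0=3 → after 1×micro: 1863/32 ⇒ (c0=1, c1=1863/32)
macro 6: S0 reads c1=1863/32 → after 1×micro: 1; S1 reads c0=1 → after 1×micro: 5717/64 ⇒ (c0=1, c1=5717/64)
macro 7: S0 reads c1=5717/64 → after 1×micro: 1; S1 reads c0=1 → after 1×micro: 17407/128 ⇒ (c0=1, c1=17407/128)
macro 8: S0 reads c1=17407/128 → after 1×micro: 3; S1 reads c0=1 → after 1×micro: 52733/256 ⇒ (c0=3, c1=52733/256)

S1 state at macro-step 6 = 5717/64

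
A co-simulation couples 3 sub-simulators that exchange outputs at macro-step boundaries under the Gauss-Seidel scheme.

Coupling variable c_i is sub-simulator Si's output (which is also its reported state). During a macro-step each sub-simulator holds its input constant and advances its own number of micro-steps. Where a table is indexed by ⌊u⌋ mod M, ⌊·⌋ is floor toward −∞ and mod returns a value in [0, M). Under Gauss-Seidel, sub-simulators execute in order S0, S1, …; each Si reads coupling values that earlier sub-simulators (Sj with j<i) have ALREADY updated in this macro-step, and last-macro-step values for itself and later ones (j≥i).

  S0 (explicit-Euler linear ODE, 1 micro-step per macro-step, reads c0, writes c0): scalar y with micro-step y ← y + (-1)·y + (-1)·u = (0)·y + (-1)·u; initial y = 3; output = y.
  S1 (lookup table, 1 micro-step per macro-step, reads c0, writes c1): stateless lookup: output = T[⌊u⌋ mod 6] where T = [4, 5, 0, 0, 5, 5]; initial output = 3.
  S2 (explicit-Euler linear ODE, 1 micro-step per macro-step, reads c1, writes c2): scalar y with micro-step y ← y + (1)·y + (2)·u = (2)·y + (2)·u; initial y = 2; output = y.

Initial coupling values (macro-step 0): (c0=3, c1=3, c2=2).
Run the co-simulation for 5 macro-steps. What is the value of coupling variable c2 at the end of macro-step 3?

macro 1: S0 reads c0=3 → after 1×micro: -3; S1 reads c0=-3 → after 1×micro: 0; S2 reads c1=0 → after 1×micro: 4 ⇒ (c0=-3, c1=0, c2=4)
macro 2: S0 reads c0=-3 → after 1×micro: 3; S1 reads c0=3 → after 1×micro: 0; S2 reads c1=0 → after 1×micro: 8 ⇒ (c0=3, c1=0, c2=8)
macro 3: S0 reads c0=3 → after 1×micro: -3; S1 reads c0=-3 → after 1×micro: 0; S2 reads c1=0 → after 1×micro: 16 ⇒ (c0=-3, c1=0, c2=16)
macro 4: S0 reads c0=-3 → after 1×micro: 3; S1 reads c0=3 → after 1×micro: 0; S2 reads c1=0 → after 1×micro: 32 ⇒ (c0=3, c1=0, c2=32)
macro 5: S0 reads c0=3 → after 1×micro: -3; S1 reads c0=-3 → after 1×micro: 0; S2 reads c1=0 → after 1×micro: 64 ⇒ (c0=-3, c1=0, c2=64)

c2 at macro-step 3 = 16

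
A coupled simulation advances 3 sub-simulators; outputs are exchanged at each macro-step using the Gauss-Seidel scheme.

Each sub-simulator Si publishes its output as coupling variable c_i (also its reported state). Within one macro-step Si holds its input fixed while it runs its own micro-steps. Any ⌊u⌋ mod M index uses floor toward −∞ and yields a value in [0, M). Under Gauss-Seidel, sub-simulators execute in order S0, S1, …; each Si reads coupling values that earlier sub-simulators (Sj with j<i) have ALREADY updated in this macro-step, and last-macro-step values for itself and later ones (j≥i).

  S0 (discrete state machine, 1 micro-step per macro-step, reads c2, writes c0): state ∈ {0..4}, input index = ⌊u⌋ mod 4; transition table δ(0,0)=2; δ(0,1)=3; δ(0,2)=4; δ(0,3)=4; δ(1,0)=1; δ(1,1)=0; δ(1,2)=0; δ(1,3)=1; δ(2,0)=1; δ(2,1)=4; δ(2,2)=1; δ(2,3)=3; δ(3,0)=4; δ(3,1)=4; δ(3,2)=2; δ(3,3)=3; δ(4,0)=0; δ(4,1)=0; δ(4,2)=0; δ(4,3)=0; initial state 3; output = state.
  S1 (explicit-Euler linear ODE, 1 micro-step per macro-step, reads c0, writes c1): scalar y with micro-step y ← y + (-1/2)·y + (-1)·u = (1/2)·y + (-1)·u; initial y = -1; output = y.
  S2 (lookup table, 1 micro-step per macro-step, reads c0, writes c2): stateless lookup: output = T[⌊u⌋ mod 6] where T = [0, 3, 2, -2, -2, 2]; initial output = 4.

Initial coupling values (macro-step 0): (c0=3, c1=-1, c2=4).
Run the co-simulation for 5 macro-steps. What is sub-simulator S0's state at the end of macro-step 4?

S0 state at macro-step 4 = 1

macro 1: S0 reads c2=4 → after 1×micro: 4; S1 reads c0=4 → after 1×micro: -9/2; S2 reads c0=4 → after 1×micro: -2 ⇒ (c0=4, c1=-9/2, c2=-2)
macro 2: S0 reads c2=-2 → after 1×micro: 0; S1 reads c0=0 → after 1×micro: -9/4; S2 reads c0=0 → after 1×micro: 0 ⇒ (c0=0, c1=-9/4, c2=0)
macro 3: S0 reads c2=0 → after 1×micro: 2; S1 reads c0=2 → after 1×micro: -25/8; S2 reads c0=2 → after 1×micro: 2 ⇒ (c0=2, c1=-25/8, c2=2)
macro 4: S0 reads c2=2 → after 1×micro: 1; S1 reads c0=1 → after 1×micro: -41/16; S2 reads c0=1 → after 1×micro: 3 ⇒ (c0=1, c1=-41/16, c2=3)
macro 5: S0 reads c2=3 → after 1×micro: 1; S1 reads c0=1 → after 1×micro: -73/32; S2 reads c0=1 → after 1×micro: 3 ⇒ (c0=1, c1=-73/32, c2=3)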